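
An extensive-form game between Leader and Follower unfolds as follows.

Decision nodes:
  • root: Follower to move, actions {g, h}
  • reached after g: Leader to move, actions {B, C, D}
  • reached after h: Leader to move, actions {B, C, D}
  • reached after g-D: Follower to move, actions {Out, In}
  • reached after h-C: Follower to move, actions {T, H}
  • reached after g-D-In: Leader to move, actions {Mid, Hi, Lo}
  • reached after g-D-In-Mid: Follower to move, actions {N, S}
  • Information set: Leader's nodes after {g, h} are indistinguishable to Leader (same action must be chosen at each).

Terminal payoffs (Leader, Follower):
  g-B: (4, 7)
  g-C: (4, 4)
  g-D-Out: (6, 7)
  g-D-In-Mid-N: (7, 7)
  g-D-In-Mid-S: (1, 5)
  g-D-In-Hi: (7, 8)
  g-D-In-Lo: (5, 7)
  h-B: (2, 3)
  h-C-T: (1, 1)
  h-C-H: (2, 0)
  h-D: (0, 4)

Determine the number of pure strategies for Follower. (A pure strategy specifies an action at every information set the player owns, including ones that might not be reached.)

16

Follower owns the root with actions {g, h} — two choices.
Follower owns the node after g-D with actions {Out, In} — two choices.
Follower owns the node after h-C with actions {T, H} — two choices.
Follower owns the node after g-D-In-Mid with actions {N, S} — two choices.
A pure strategy fixes one action at each information set independently, so the count is the product 2 × 2 × 2 × 2 = 16.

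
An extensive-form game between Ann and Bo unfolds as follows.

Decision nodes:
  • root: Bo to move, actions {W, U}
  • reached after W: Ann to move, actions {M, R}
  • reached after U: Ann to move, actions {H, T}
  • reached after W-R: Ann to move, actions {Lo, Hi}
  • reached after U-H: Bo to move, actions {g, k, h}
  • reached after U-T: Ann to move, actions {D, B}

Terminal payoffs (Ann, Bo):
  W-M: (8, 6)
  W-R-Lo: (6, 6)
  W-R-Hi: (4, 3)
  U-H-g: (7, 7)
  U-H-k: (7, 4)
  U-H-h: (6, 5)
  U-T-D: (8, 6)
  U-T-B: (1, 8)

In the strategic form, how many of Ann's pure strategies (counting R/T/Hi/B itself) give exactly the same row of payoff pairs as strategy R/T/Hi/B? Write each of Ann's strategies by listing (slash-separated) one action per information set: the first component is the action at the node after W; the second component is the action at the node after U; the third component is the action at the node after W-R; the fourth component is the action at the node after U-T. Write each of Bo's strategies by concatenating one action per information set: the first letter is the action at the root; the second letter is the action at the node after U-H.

Row for R/T/Hi/B (columns Wg, Wk, Wh, Ug, Uk, Uh): (4,3) (4,3) (4,3) (1,8) (1,8) (1,8).
Every one of Ann's information sets is on the play path for some reply by Bo when Ann follows R/T/Hi/B.
Changing the action at any of them therefore changes at least one column, so only R/T/Hi/B itself gives this row.

1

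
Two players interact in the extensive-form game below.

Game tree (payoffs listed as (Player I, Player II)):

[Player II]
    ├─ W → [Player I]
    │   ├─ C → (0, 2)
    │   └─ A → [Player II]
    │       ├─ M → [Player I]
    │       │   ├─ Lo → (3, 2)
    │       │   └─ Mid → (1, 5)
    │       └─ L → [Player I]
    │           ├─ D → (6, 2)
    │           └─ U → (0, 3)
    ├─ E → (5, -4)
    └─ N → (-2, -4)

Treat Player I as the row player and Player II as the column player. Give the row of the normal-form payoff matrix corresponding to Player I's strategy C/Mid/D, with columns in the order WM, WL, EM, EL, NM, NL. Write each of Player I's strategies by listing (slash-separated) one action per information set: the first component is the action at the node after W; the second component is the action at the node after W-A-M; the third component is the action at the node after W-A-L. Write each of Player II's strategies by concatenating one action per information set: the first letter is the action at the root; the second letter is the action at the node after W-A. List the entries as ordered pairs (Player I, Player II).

(0,2) (0,2) (5,-4) (5,-4) (-2,-4) (-2,-4)

vs WM: Player II plays W → Player I plays C at [W] → (0, 2)
vs WL: Player II plays W → Player I plays C at [W] → (0, 2)
vs EM: Player II plays E → (5, -4)
vs EL: Player II plays E → (5, -4)
vs NM: Player II plays N → (-2, -4)
vs NL: Player II plays N → (-2, -4)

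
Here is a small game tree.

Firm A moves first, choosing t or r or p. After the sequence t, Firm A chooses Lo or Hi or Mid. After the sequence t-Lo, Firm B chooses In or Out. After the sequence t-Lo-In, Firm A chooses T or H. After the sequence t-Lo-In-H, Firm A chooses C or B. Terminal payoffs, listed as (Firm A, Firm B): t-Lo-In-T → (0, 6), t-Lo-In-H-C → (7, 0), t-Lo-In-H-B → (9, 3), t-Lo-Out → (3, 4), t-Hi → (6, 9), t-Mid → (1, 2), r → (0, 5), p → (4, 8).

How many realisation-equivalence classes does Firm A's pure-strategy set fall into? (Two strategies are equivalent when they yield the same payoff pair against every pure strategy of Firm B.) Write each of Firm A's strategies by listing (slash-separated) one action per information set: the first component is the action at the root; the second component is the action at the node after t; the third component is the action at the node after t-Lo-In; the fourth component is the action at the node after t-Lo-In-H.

7

Firm A has 36 pure strategies: t/Lo/T/C, t/Lo/T/B, t/Lo/H/C, t/Lo/H/B, t/Hi/T/C, t/Hi/T/B, t/Hi/H/C, t/Hi/H/B, t/Mid/T/C, t/Mid/T/B, t/Mid/H/C, t/Mid/H/B, r/Lo/T/C, r/Lo/T/B, r/Lo/H/C, r/Lo/H/B, r/Hi/T/C, r/Hi/T/B, r/Hi/H/C, r/Hi/H/B, r/Mid/T/C, r/Mid/T/B, r/Mid/H/C, r/Mid/H/B, p/Lo/T/C, p/Lo/T/B, p/Lo/H/C, p/Lo/H/B, p/Hi/T/C, p/Hi/T/B, p/Hi/H/C, p/Hi/H/B, p/Mid/T/C, p/Mid/T/B, p/Mid/H/C, p/Mid/H/B. Columns: In, Out.
{t/Lo/T/C, t/Lo/T/B} → row (0,6) (3,4)
{t/Lo/H/C} → row (7,0) (3,4)
{t/Lo/H/B} → row (9,3) (3,4)
{t/Hi/T/C, t/Hi/T/B, t/Hi/H/C, t/Hi/H/B} → row (6,9) (6,9)
{t/Mid/T/C, t/Mid/T/B, t/Mid/H/C, t/Mid/H/B} → row (1,2) (1,2)
{r/Lo/T/C, r/Lo/T/B, r/Lo/H/C, r/Lo/H/B, r/Hi/T/C, r/Hi/T/B, r/Hi/H/C, r/Hi/H/B, r/Mid/T/C, r/Mid/T/B, r/Mid/H/C, r/Mid/H/B} → row (0,5) (0,5)
{p/Lo/T/C, p/Lo/T/B, p/Lo/H/C, p/Lo/H/B, p/Hi/T/C, p/Hi/T/B, p/Hi/H/C, p/Hi/H/B, p/Mid/T/C, p/Mid/T/B, p/Mid/H/C, p/Mid/H/B} → row (4,8) (4,8)
That's 7 distinct rows out of 36 strategies.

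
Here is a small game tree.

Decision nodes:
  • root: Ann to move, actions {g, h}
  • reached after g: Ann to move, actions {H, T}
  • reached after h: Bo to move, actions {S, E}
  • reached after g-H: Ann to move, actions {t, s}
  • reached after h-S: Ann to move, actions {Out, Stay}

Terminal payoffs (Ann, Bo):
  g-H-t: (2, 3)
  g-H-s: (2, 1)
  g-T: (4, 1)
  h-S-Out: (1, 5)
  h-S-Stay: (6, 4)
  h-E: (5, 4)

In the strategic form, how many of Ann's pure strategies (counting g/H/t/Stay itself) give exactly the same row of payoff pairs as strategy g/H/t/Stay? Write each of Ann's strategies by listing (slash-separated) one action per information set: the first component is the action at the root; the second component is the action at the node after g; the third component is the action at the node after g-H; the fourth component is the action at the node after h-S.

Row for g/H/t/Stay (columns S, E): (2,3) (2,3).
Under g/H/t/Stay, Ann's choice at the node after h-S can never be reached regardless of what Bo does, so varying those choices leaves every outcome unchanged.
Holding the reachable choices fixed and varying the unreachable one freely already gives 2 equivalent strategies.
No other strategy reproduces this row, so those 2 are the full class: g/H/t/Out, g/H/t/Stay.

2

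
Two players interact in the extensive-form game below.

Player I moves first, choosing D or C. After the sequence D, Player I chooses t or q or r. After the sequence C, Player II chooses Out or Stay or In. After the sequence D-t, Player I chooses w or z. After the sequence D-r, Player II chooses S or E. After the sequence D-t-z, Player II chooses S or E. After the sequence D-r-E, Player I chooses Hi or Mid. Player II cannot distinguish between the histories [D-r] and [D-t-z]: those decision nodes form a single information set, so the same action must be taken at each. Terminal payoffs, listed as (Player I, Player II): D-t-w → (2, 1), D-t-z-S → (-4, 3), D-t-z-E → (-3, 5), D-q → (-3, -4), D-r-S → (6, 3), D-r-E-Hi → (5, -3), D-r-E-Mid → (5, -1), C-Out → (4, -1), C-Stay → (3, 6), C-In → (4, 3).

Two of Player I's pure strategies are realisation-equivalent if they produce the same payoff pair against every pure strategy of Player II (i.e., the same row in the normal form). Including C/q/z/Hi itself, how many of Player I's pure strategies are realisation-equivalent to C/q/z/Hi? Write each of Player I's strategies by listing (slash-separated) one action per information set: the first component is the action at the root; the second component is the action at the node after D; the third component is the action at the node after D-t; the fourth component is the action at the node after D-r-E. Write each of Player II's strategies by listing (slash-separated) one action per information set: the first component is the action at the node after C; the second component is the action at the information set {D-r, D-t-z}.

12

Row for C/q/z/Hi (columns Out/S, Out/E, Stay/S, Stay/E, In/S, In/E): (4,-1) (4,-1) (3,6) (3,6) (4,3) (4,3).
Under C/q/z/Hi, Player I's choice at the node after D and at the node after D-t and at the node after D-r-E can never be reached regardless of what Player II does, so varying those choices leaves every outcome unchanged.
Holding the reachable choices fixed and varying the unreachable ones freely already gives 3 × 2 × 2 = 12 equivalent strategies.
No other strategy reproduces this row, so those 12 are the full class: C/t/w/Hi, C/t/w/Mid, C/t/z/Hi, C/t/z/Mid, C/q/w/Hi, C/q/w/Mid, C/q/z/Hi, C/q/z/Mid, C/r/w/Hi, C/r/w/Mid, C/r/z/Hi, C/r/z/Mid.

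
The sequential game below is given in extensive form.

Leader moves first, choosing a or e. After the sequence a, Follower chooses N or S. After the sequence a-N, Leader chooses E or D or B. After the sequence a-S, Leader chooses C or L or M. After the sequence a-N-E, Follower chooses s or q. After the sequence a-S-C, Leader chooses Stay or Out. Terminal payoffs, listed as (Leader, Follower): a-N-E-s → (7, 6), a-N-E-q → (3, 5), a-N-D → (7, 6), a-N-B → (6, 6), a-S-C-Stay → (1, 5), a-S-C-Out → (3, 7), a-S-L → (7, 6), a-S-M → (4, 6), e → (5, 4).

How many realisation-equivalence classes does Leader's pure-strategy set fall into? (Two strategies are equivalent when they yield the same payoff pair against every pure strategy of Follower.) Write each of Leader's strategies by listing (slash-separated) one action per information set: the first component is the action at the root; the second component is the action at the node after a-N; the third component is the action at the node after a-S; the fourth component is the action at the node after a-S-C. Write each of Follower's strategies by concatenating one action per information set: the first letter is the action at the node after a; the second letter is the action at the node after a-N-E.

13

Leader has 36 pure strategies: a/E/C/Stay, a/E/C/Out, a/E/L/Stay, a/E/L/Out, a/E/M/Stay, a/E/M/Out, a/D/C/Stay, a/D/C/Out, a/D/L/Stay, a/D/L/Out, a/D/M/Stay, a/D/M/Out, a/B/C/Stay, a/B/C/Out, a/B/L/Stay, a/B/L/Out, a/B/M/Stay, a/B/M/Out, e/E/C/Stay, e/E/C/Out, e/E/L/Stay, e/E/L/Out, e/E/M/Stay, e/E/M/Out, e/D/C/Stay, e/D/C/Out, e/D/L/Stay, e/D/L/Out, e/D/M/Stay, e/D/M/Out, e/B/C/Stay, e/B/C/Out, e/B/L/Stay, e/B/L/Out, e/B/M/Stay, e/B/M/Out. Columns: Ns, Nq, Ss, Sq.
{a/E/C/Stay} → row (7,6) (3,5) (1,5) (1,5)
{a/E/C/Out} → row (7,6) (3,5) (3,7) (3,7)
{a/E/L/Stay, a/E/L/Out} → row (7,6) (3,5) (7,6) (7,6)
{a/E/M/Stay, a/E/M/Out} → row (7,6) (3,5) (4,6) (4,6)
{a/D/C/Stay} → row (7,6) (7,6) (1,5) (1,5)
{a/D/C/Out} → row (7,6) (7,6) (3,7) (3,7)
{a/D/L/Stay, a/D/L/Out} → row (7,6) (7,6) (7,6) (7,6)
{a/D/M/Stay, a/D/M/Out} → row (7,6) (7,6) (4,6) (4,6)
{a/B/C/Stay} → row (6,6) (6,6) (1,5) (1,5)
{a/B/C/Out} → row (6,6) (6,6) (3,7) (3,7)
{a/B/L/Stay, a/B/L/Out} → row (6,6) (6,6) (7,6) (7,6)
{a/B/M/Stay, a/B/M/Out} → row (6,6) (6,6) (4,6) (4,6)
{e/E/C/Stay, e/E/C/Out, e/E/L/Stay, e/E/L/Out, e/E/M/Stay, e/E/M/Out, e/D/C/Stay, e/D/C/Out, e/D/L/Stay, e/D/L/Out, e/D/M/Stay, e/D/M/Out, e/B/C/Stay, e/B/C/Out, e/B/L/Stay, e/B/L/Out, e/B/M/Stay, e/B/M/Out} → row (5,4) (5,4) (5,4) (5,4)
That's 13 distinct rows out of 36 strategies.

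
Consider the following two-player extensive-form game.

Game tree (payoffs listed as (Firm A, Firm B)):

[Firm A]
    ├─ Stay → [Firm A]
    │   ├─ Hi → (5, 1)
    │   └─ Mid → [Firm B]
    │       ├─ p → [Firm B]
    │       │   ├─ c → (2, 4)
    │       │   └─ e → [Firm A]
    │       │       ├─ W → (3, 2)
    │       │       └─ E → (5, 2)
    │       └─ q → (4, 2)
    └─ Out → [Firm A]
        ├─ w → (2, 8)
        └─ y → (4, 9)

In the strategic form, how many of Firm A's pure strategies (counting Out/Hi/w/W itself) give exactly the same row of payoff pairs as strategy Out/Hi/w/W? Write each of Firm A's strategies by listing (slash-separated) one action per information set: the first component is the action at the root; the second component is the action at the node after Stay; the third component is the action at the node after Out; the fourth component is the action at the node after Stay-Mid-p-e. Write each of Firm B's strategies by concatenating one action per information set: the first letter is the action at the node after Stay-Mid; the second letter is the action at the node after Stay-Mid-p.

Row for Out/Hi/w/W (columns pc, pe, qc, qe): (2,8) (2,8) (2,8) (2,8).
Under Out/Hi/w/W, Firm A's choice at the node after Stay and at the node after Stay-Mid-p-e can never be reached regardless of what Firm B does, so varying those choices leaves every outcome unchanged.
Holding the reachable choices fixed and varying the unreachable ones freely already gives 2 × 2 = 4 equivalent strategies.
No other strategy reproduces this row, so those 4 are the full class: Out/Hi/w/W, Out/Hi/w/E, Out/Mid/w/W, Out/Mid/w/E.

4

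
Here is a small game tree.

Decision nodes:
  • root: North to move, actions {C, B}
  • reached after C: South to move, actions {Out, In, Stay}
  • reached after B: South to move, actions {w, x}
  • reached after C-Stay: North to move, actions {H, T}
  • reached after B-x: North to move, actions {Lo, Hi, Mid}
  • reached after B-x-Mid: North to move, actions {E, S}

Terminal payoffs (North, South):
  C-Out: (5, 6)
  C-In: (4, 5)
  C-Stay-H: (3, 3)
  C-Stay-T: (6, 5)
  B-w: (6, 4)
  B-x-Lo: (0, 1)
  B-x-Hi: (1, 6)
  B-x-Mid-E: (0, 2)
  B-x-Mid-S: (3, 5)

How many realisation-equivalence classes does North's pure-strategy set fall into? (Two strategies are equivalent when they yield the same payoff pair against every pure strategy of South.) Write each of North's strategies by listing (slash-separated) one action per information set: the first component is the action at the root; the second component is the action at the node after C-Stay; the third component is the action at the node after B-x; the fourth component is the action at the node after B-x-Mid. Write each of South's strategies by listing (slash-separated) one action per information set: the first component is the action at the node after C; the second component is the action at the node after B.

6

North has 24 pure strategies: C/H/Lo/E, C/H/Lo/S, C/H/Hi/E, C/H/Hi/S, C/H/Mid/E, C/H/Mid/S, C/T/Lo/E, C/T/Lo/S, C/T/Hi/E, C/T/Hi/S, C/T/Mid/E, C/T/Mid/S, B/H/Lo/E, B/H/Lo/S, B/H/Hi/E, B/H/Hi/S, B/H/Mid/E, B/H/Mid/S, B/T/Lo/E, B/T/Lo/S, B/T/Hi/E, B/T/Hi/S, B/T/Mid/E, B/T/Mid/S. Columns: Out/w, Out/x, In/w, In/x, Stay/w, Stay/x.
{C/H/Lo/E, C/H/Lo/S, C/H/Hi/E, C/H/Hi/S, C/H/Mid/E, C/H/Mid/S} → row (5,6) (5,6) (4,5) (4,5) (3,3) (3,3)
{C/T/Lo/E, C/T/Lo/S, C/T/Hi/E, C/T/Hi/S, C/T/Mid/E, C/T/Mid/S} → row (5,6) (5,6) (4,5) (4,5) (6,5) (6,5)
{B/H/Lo/E, B/H/Lo/S, B/T/Lo/E, B/T/Lo/S} → row (6,4) (0,1) (6,4) (0,1) (6,4) (0,1)
{B/H/Hi/E, B/H/Hi/S, B/T/Hi/E, B/T/Hi/S} → row (6,4) (1,6) (6,4) (1,6) (6,4) (1,6)
{B/H/Mid/E, B/T/Mid/E} → row (6,4) (0,2) (6,4) (0,2) (6,4) (0,2)
{B/H/Mid/S, B/T/Mid/S} → row (6,4) (3,5) (6,4) (3,5) (6,4) (3,5)
That's 6 distinct rows out of 24 strategies.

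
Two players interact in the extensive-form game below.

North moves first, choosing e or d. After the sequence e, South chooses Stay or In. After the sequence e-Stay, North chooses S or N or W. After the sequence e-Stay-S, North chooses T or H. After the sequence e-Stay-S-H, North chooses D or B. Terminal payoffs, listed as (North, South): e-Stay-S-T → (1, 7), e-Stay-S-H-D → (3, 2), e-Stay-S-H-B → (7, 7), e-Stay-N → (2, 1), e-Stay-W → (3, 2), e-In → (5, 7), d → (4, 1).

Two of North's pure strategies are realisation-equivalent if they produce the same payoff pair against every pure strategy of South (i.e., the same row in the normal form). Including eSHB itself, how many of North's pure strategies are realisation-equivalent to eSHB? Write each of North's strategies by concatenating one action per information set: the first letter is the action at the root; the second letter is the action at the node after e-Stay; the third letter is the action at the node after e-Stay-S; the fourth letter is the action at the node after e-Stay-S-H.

Row for eSHB (columns Stay, In): (7,7) (5,7).
Every one of North's information sets is on the play path for some reply by South when North follows eSHB.
Changing the action at any of them therefore changes at least one column, so only eSHB itself gives this row.

1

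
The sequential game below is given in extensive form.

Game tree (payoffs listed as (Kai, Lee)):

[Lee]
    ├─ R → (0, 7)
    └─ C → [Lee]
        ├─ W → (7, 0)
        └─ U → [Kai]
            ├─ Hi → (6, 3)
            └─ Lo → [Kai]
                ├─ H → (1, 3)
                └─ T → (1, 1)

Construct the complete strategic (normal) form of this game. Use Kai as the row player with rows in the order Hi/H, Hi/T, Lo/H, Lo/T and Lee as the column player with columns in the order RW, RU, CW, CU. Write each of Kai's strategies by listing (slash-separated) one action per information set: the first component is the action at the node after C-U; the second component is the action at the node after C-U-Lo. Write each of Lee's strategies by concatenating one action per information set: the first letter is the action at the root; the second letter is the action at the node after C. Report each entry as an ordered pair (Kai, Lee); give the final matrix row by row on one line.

Hi/H: (0,7) (0,7) (7,0) (6,3) | Hi/T: (0,7) (0,7) (7,0) (6,3) | Lo/H: (0,7) (0,7) (7,0) (1,3) | Lo/T: (0,7) (0,7) (7,0) (1,1)

Row Hi/H: RW→(0,7), RU→(0,7), CW→(7,0), CU→(6,3)
Row Hi/T: RW→(0,7), RU→(0,7), CW→(7,0), CU→(6,3)
Row Lo/H: RW→(0,7), RU→(0,7), CW→(7,0), CU→(1,3)
Row Lo/T: RW→(0,7), RU→(0,7), CW→(7,0), CU→(1,1)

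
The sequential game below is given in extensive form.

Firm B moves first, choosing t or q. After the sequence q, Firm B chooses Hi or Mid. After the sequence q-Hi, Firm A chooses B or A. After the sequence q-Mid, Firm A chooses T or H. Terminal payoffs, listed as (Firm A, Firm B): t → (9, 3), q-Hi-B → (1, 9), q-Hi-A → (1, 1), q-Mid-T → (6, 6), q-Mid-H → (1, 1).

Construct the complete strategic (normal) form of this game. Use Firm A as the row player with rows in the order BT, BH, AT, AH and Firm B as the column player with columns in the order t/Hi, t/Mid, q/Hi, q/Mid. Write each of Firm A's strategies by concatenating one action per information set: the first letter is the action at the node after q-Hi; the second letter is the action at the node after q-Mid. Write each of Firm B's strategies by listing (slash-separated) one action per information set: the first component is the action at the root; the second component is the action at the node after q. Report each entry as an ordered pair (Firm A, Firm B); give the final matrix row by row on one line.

BT: (9,3) (9,3) (1,9) (6,6) | BH: (9,3) (9,3) (1,9) (1,1) | AT: (9,3) (9,3) (1,1) (6,6) | AH: (9,3) (9,3) (1,1) (1,1)

Row BT: t/Hi→(9,3), t/Mid→(9,3), q/Hi→(1,9), q/Mid→(6,6)
Row BH: t/Hi→(9,3), t/Mid→(9,3), q/Hi→(1,9), q/Mid→(1,1)
Row AT: t/Hi→(9,3), t/Mid→(9,3), q/Hi→(1,1), q/Mid→(6,6)
Row AH: t/Hi→(9,3), t/Mid→(9,3), q/Hi→(1,1), q/Mid→(1,1)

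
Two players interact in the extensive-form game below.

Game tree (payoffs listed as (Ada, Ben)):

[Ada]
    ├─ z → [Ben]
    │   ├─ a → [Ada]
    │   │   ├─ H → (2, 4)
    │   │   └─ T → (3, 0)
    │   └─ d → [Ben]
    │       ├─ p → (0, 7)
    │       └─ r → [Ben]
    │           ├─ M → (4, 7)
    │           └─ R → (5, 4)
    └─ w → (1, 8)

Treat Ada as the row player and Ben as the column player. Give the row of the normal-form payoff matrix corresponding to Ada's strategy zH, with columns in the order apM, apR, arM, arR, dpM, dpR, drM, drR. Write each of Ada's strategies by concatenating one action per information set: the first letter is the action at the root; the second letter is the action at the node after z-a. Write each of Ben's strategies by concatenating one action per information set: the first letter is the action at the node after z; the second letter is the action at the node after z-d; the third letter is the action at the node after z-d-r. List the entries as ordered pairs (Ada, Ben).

vs apM: Ada plays z → Ben plays a at [z] → Ada plays H at [z-a] → (2, 4)
vs apR: Ada plays z → Ben plays a at [z] → Ada plays H at [z-a] → (2, 4)
vs arM: Ada plays z → Ben plays a at [z] → Ada plays H at [z-a] → (2, 4)
vs arR: Ada plays z → Ben plays a at [z] → Ada plays H at [z-a] → (2, 4)
vs dpM: Ada plays z → Ben plays d at [z] → Ben plays p at [z-d] → (0, 7)
vs dpR: Ada plays z → Ben plays d at [z] → Ben plays p at [z-d] → (0, 7)
vs drM: Ada plays z → Ben plays d at [z] → Ben plays r at [z-d] → Ben plays M at [z-d-r] → (4, 7)
vs drR: Ada plays z → Ben plays d at [z] → Ben plays r at [z-d] → Ben plays R at [z-d-r] → (5, 4)

(2,4) (2,4) (2,4) (2,4) (0,7) (0,7) (4,7) (5,4)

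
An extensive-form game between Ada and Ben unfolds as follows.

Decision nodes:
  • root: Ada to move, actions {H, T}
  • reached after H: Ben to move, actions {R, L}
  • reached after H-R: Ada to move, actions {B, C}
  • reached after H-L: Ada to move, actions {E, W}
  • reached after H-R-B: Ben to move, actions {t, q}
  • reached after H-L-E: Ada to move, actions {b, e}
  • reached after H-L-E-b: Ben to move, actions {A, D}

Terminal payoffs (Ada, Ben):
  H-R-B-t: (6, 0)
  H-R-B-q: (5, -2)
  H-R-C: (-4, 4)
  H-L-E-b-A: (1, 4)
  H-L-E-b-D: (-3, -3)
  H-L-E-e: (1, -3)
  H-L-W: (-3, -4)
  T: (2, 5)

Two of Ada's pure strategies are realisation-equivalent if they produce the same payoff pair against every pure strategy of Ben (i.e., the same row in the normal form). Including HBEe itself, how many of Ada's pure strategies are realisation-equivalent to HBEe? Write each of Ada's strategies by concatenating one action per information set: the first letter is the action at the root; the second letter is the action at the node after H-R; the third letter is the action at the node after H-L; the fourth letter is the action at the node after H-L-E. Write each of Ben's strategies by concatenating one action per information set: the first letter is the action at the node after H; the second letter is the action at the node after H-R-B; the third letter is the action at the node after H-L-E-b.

Row for HBEe (columns RtA, RtD, RqA, RqD, LtA, LtD, LqA, LqD): (6,0) (6,0) (5,-2) (5,-2) (1,-3) (1,-3) (1,-3) (1,-3).
Every one of Ada's information sets is on the play path for some reply by Ben when Ada follows HBEe.
Changing the action at any of them therefore changes at least one column, so only HBEe itself gives this row.

1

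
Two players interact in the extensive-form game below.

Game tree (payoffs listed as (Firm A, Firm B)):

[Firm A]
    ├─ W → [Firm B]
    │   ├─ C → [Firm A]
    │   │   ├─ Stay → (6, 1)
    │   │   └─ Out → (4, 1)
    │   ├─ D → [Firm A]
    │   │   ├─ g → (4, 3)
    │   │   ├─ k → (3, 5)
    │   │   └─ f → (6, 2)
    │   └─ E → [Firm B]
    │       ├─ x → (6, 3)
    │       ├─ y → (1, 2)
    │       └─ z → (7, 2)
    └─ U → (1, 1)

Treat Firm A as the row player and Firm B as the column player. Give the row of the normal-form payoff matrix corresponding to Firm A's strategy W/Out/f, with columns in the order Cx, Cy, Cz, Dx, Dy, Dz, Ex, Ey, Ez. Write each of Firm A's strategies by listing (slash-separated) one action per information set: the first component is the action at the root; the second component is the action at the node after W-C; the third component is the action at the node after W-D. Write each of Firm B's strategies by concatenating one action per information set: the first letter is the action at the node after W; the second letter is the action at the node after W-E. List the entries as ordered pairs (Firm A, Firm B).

vs Cx: Firm A plays W → Firm B plays C at [W] → Firm A plays Out at [W-C] → (4, 1)
vs Cy: Firm A plays W → Firm B plays C at [W] → Firm A plays Out at [W-C] → (4, 1)
vs Cz: Firm A plays W → Firm B plays C at [W] → Firm A plays Out at [W-C] → (4, 1)
vs Dx: Firm A plays W → Firm B plays D at [W] → Firm A plays f at [W-D] → (6, 2)
vs Dy: Firm A plays W → Firm B plays D at [W] → Firm A plays f at [W-D] → (6, 2)
vs Dz: Firm A plays W → Firm B plays D at [W] → Firm A plays f at [W-D] → (6, 2)
vs Ex: Firm A plays W → Firm B plays E at [W] → Firm B plays x at [W-E] → (6, 3)
vs Ey: Firm A plays W → Firm B plays E at [W] → Firm B plays y at [W-E] → (1, 2)
vs Ez: Firm A plays W → Firm B plays E at [W] → Firm B plays z at [W-E] → (7, 2)

(4,1) (4,1) (4,1) (6,2) (6,2) (6,2) (6,3) (1,2) (7,2)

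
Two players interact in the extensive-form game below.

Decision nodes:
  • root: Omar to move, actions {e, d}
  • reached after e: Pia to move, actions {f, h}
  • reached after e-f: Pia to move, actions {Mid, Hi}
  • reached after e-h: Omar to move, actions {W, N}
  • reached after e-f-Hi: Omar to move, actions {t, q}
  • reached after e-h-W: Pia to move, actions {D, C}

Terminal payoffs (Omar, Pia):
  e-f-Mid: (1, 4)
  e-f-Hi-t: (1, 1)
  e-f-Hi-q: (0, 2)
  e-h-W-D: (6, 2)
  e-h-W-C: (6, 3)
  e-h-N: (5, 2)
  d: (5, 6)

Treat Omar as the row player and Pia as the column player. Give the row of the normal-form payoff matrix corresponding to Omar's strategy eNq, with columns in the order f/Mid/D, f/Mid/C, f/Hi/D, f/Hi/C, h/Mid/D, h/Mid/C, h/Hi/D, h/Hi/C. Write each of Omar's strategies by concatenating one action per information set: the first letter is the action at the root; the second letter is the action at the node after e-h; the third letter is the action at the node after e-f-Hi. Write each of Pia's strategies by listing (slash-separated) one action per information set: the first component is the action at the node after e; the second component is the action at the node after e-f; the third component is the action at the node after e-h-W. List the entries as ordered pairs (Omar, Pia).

vs f/Mid/D: Omar plays e → Pia plays f at [e] → Pia plays Mid at [e-f] → (1, 4)
vs f/Mid/C: Omar plays e → Pia plays f at [e] → Pia plays Mid at [e-f] → (1, 4)
vs f/Hi/D: Omar plays e → Pia plays f at [e] → Pia plays Hi at [e-f] → Omar plays q at [e-f-Hi] → (0, 2)
vs f/Hi/C: Omar plays e → Pia plays f at [e] → Pia plays Hi at [e-f] → Omar plays q at [e-f-Hi] → (0, 2)
vs h/Mid/D: Omar plays e → Pia plays h at [e] → Omar plays N at [e-h] → (5, 2)
vs h/Mid/C: Omar plays e → Pia plays h at [e] → Omar plays N at [e-h] → (5, 2)
vs h/Hi/D: Omar plays e → Pia plays h at [e] → Omar plays N at [e-h] → (5, 2)
vs h/Hi/C: Omar plays e → Pia plays h at [e] → Omar plays N at [e-h] → (5, 2)

(1,4) (1,4) (0,2) (0,2) (5,2) (5,2) (5,2) (5,2)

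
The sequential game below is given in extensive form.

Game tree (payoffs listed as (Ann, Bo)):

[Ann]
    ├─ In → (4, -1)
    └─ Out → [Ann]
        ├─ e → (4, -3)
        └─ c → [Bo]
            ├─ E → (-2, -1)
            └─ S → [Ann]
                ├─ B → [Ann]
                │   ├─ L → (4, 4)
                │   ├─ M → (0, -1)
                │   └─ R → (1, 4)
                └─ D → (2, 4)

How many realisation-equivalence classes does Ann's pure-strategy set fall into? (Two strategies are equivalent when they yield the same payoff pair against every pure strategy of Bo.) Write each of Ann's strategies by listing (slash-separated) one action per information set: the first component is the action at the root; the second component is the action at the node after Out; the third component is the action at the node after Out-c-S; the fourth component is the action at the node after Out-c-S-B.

Ann has 24 pure strategies: In/e/B/L, In/e/B/M, In/e/B/R, In/e/D/L, In/e/D/M, In/e/D/R, In/c/B/L, In/c/B/M, In/c/B/R, In/c/D/L, In/c/D/M, In/c/D/R, Out/e/B/L, Out/e/B/M, Out/e/B/R, Out/e/D/L, Out/e/D/M, Out/e/D/R, Out/c/B/L, Out/c/B/M, Out/c/B/R, Out/c/D/L, Out/c/D/M, Out/c/D/R. Columns: E, S.
{In/e/B/L, In/e/B/M, In/e/B/R, In/e/D/L, In/e/D/M, In/e/D/R, In/c/B/L, In/c/B/M, In/c/B/R, In/c/D/L, In/c/D/M, In/c/D/R} → row (4,-1) (4,-1)
{Out/e/B/L, Out/e/B/M, Out/e/B/R, Out/e/D/L, Out/e/D/M, Out/e/D/R} → row (4,-3) (4,-3)
{Out/c/B/L} → row (-2,-1) (4,4)
{Out/c/B/M} → row (-2,-1) (0,-1)
{Out/c/B/R} → row (-2,-1) (1,4)
{Out/c/D/L, Out/c/D/M, Out/c/D/R} → row (-2,-1) (2,4)
That's 6 distinct rows out of 24 strategies.

6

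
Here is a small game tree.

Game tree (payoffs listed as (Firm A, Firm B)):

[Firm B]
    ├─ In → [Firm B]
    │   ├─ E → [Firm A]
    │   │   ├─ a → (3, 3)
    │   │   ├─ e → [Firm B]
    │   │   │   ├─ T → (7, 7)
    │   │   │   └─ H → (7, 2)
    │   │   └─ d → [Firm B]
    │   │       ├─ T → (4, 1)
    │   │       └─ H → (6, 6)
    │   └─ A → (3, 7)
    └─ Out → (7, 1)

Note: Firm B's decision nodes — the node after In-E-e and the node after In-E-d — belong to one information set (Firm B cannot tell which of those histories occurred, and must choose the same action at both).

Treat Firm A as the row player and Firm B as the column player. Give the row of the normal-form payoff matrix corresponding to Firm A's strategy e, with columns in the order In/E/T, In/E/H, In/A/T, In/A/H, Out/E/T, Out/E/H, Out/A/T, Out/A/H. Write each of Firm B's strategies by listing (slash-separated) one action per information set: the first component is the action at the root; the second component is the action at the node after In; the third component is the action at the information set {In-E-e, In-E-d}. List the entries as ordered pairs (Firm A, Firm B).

vs In/E/T: Firm B plays In → Firm B plays E at [In] → Firm A plays e at [In-E] → Firm B plays T at [In-E-e] → (7, 7)
vs In/E/H: Firm B plays In → Firm B plays E at [In] → Firm A plays e at [In-E] → Firm B plays H at [In-E-e] → (7, 2)
vs In/A/T: Firm B plays In → Firm B plays A at [In] → (3, 7)
vs In/A/H: Firm B plays In → Firm B plays A at [In] → (3, 7)
vs Out/E/T: Firm B plays Out → (7, 1)
vs Out/E/H: Firm B plays Out → (7, 1)
vs Out/A/T: Firm B plays Out → (7, 1)
vs Out/A/H: Firm B plays Out → (7, 1)

(7,7) (7,2) (3,7) (3,7) (7,1) (7,1) (7,1) (7,1)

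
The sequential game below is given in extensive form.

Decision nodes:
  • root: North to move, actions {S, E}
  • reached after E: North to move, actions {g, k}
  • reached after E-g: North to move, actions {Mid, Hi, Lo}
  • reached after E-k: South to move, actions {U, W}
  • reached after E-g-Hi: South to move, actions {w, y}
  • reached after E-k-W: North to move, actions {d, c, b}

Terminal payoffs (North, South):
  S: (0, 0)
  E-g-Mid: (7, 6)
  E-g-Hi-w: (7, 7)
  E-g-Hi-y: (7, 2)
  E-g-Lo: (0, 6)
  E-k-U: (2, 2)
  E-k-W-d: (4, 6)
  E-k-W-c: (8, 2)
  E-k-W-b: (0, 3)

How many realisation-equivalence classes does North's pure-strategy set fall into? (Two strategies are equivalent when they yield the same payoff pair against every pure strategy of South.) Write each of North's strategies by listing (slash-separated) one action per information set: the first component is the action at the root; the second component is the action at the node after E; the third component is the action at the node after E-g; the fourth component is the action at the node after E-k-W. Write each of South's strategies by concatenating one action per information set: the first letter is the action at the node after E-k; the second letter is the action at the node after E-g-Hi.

North has 36 pure strategies: S/g/Mid/d, S/g/Mid/c, S/g/Mid/b, S/g/Hi/d, S/g/Hi/c, S/g/Hi/b, S/g/Lo/d, S/g/Lo/c, S/g/Lo/b, S/k/Mid/d, S/k/Mid/c, S/k/Mid/b, S/k/Hi/d, S/k/Hi/c, S/k/Hi/b, S/k/Lo/d, S/k/Lo/c, S/k/Lo/b, E/g/Mid/d, E/g/Mid/c, E/g/Mid/b, E/g/Hi/d, E/g/Hi/c, E/g/Hi/b, E/g/Lo/d, E/g/Lo/c, E/g/Lo/b, E/k/Mid/d, E/k/Mid/c, E/k/Mid/b, E/k/Hi/d, E/k/Hi/c, E/k/Hi/b, E/k/Lo/d, E/k/Lo/c, E/k/Lo/b. Columns: Uw, Uy, Ww, Wy.
{S/g/Mid/d, S/g/Mid/c, S/g/Mid/b, S/g/Hi/d, S/g/Hi/c, S/g/Hi/b, S/g/Lo/d, S/g/Lo/c, S/g/Lo/b, S/k/Mid/d, S/k/Mid/c, S/k/Mid/b, S/k/Hi/d, S/k/Hi/c, S/k/Hi/b, S/k/Lo/d, S/k/Lo/c, S/k/Lo/b} → row (0,0) (0,0) (0,0) (0,0)
{E/g/Mid/d, E/g/Mid/c, E/g/Mid/b} → row (7,6) (7,6) (7,6) (7,6)
{E/g/Hi/d, E/g/Hi/c, E/g/Hi/b} → row (7,7) (7,2) (7,7) (7,2)
{E/g/Lo/d, E/g/Lo/c, E/g/Lo/b} → row (0,6) (0,6) (0,6) (0,6)
{E/k/Mid/d, E/k/Hi/d, E/k/Lo/d} → row (2,2) (2,2) (4,6) (4,6)
{E/k/Mid/c, E/k/Hi/c, E/k/Lo/c} → row (2,2) (2,2) (8,2) (8,2)
{E/k/Mid/b, E/k/Hi/b, E/k/Lo/b} → row (2,2) (2,2) (0,3) (0,3)
That's 7 distinct rows out of 36 strategies.

7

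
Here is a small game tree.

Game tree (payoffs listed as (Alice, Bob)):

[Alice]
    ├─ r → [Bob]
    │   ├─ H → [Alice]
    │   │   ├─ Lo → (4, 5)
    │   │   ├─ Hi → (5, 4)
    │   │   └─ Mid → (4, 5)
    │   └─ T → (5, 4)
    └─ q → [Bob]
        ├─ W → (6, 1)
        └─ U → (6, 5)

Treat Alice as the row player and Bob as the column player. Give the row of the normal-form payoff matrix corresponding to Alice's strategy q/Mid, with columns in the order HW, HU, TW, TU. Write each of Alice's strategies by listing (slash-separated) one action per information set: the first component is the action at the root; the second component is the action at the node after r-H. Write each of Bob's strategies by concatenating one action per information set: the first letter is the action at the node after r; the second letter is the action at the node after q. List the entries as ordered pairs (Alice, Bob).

vs HW: Alice plays q → Bob plays W at [q] → (6, 1)
vs HU: Alice plays q → Bob plays U at [q] → (6, 5)
vs TW: Alice plays q → Bob plays W at [q] → (6, 1)
vs TU: Alice plays q → Bob plays U at [q] → (6, 5)

(6,1) (6,5) (6,1) (6,5)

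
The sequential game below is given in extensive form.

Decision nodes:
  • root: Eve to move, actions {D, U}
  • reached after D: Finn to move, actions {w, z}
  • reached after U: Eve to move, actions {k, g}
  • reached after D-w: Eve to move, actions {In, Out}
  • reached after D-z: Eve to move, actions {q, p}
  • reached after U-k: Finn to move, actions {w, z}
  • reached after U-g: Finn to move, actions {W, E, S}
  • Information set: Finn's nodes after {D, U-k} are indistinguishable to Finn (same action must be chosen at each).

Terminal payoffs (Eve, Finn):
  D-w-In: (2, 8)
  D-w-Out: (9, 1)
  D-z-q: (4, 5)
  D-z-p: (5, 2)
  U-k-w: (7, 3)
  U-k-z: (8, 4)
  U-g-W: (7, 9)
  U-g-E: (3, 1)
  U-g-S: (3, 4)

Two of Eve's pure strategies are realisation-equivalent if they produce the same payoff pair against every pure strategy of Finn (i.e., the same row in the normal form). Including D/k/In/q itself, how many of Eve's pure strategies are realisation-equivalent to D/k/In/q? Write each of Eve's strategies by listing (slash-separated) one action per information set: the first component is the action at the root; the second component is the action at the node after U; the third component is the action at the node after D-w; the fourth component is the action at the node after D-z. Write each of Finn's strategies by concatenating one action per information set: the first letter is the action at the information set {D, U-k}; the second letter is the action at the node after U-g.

2

Row for D/k/In/q (columns wW, wE, wS, zW, zE, zS): (2,8) (2,8) (2,8) (4,5) (4,5) (4,5).
Under D/k/In/q, Eve's choice at the node after U can never be reached regardless of what Finn does, so varying those choices leaves every outcome unchanged.
Holding the reachable choices fixed and varying the unreachable one freely already gives 2 equivalent strategies.
No other strategy reproduces this row, so those 2 are the full class: D/k/In/q, D/g/In/q.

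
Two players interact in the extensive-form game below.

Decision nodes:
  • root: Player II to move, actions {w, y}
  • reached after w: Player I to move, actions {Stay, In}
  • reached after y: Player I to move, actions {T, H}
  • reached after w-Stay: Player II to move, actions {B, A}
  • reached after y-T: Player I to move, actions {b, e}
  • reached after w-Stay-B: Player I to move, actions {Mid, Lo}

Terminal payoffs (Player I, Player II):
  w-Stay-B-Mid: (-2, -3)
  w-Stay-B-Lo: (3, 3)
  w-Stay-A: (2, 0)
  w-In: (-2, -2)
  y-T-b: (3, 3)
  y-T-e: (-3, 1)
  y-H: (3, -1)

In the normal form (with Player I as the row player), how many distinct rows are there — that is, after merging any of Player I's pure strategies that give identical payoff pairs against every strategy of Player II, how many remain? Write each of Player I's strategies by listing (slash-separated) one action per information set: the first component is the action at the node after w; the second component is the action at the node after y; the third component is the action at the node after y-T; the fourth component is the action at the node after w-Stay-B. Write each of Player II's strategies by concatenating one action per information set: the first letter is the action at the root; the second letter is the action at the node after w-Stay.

9

Player I has 16 pure strategies: Stay/T/b/Mid, Stay/T/b/Lo, Stay/T/e/Mid, Stay/T/e/Lo, Stay/H/b/Mid, Stay/H/b/Lo, Stay/H/e/Mid, Stay/H/e/Lo, In/T/b/Mid, In/T/b/Lo, In/T/e/Mid, In/T/e/Lo, In/H/b/Mid, In/H/b/Lo, In/H/e/Mid, In/H/e/Lo. Columns: wB, wA, yB, yA.
{Stay/T/b/Mid} → row (-2,-3) (2,0) (3,3) (3,3)
{Stay/T/b/Lo} → row (3,3) (2,0) (3,3) (3,3)
{Stay/T/e/Mid} → row (-2,-3) (2,0) (-3,1) (-3,1)
{Stay/T/e/Lo} → row (3,3) (2,0) (-3,1) (-3,1)
{Stay/H/b/Mid, Stay/H/e/Mid} → row (-2,-3) (2,0) (3,-1) (3,-1)
{Stay/H/b/Lo, Stay/H/e/Lo} → row (3,3) (2,0) (3,-1) (3,-1)
{In/T/b/Mid, In/T/b/Lo} → row (-2,-2) (-2,-2) (3,3) (3,3)
{In/T/e/Mid, In/T/e/Lo} → row (-2,-2) (-2,-2) (-3,1) (-3,1)
{In/H/b/Mid, In/H/b/Lo, In/H/e/Mid, In/H/e/Lo} → row (-2,-2) (-2,-2) (3,-1) (3,-1)
That's 9 distinct rows out of 16 strategies.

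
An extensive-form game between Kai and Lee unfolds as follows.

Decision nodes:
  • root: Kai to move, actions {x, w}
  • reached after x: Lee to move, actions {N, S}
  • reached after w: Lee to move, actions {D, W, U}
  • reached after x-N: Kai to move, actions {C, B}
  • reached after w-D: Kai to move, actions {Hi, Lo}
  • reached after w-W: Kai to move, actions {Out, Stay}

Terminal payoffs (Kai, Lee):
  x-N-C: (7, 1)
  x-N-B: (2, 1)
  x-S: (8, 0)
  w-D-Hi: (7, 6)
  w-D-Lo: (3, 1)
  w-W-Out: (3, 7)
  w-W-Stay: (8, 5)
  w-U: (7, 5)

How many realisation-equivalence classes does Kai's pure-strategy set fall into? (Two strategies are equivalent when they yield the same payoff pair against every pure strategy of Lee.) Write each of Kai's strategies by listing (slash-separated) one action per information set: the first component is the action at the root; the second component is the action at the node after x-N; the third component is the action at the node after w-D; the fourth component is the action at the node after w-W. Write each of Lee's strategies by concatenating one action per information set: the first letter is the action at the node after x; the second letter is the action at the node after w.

6

Kai has 16 pure strategies: x/C/Hi/Out, x/C/Hi/Stay, x/C/Lo/Out, x/C/Lo/Stay, x/B/Hi/Out, x/B/Hi/Stay, x/B/Lo/Out, x/B/Lo/Stay, w/C/Hi/Out, w/C/Hi/Stay, w/C/Lo/Out, w/C/Lo/Stay, w/B/Hi/Out, w/B/Hi/Stay, w/B/Lo/Out, w/B/Lo/Stay. Columns: ND, NW, NU, SD, SW, SU.
{x/C/Hi/Out, x/C/Hi/Stay, x/C/Lo/Out, x/C/Lo/Stay} → row (7,1) (7,1) (7,1) (8,0) (8,0) (8,0)
{x/B/Hi/Out, x/B/Hi/Stay, x/B/Lo/Out, x/B/Lo/Stay} → row (2,1) (2,1) (2,1) (8,0) (8,0) (8,0)
{w/C/Hi/Out, w/B/Hi/Out} → row (7,6) (3,7) (7,5) (7,6) (3,7) (7,5)
{w/C/Hi/Stay, w/B/Hi/Stay} → row (7,6) (8,5) (7,5) (7,6) (8,5) (7,5)
{w/C/Lo/Out, w/B/Lo/Out} → row (3,1) (3,7) (7,5) (3,1) (3,7) (7,5)
{w/C/Lo/Stay, w/B/Lo/Stay} → row (3,1) (8,5) (7,5) (3,1) (8,5) (7,5)
That's 6 distinct rows out of 16 strategies.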